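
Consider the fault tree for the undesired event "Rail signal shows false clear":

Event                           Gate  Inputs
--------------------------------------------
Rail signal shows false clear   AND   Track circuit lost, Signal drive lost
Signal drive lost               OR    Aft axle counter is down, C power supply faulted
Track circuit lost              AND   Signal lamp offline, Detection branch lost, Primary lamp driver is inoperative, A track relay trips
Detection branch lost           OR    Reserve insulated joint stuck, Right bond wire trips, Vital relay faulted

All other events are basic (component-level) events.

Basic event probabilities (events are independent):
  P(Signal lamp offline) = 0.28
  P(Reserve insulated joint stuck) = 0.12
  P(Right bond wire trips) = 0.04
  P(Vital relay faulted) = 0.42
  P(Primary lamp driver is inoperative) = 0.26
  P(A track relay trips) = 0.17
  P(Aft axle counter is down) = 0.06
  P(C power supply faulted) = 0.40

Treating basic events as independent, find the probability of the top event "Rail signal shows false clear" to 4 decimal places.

0.0028

P(Detection branch lost) [OR] = 1 − (1−0.12) × (1−0.04) × (1−0.42) = 0.510016
P(Track circuit lost) [AND] = 0.28 × 0.510016 × 0.26 × 0.17 = 0.006312
P(Signal drive lost) [OR] = 1 − (1−0.06) × (1−0.40) = 0.436000
P(Rail signal shows false clear) [AND] = 0.006312 × 0.436000 = 0.002752
Rounded to 4 decimal places: P(Rail signal shows false clear) ≈ 0.0028.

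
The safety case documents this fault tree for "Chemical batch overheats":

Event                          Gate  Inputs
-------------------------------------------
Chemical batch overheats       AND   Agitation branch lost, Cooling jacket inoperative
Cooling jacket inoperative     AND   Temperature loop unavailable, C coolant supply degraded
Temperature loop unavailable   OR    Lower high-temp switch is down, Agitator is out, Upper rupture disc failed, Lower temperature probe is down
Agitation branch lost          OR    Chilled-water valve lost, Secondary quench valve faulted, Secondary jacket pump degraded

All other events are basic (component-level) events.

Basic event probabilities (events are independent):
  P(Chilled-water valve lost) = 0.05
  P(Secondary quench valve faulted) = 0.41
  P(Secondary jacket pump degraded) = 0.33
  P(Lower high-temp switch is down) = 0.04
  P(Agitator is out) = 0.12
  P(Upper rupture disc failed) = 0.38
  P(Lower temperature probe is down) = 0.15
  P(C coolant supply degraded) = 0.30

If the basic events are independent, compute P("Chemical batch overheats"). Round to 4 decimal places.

P(Agitation branch lost) [OR] = 1 − (1−0.05) × (1−0.41) × (1−0.33) = 0.624465
P(Temperature loop unavailable) [OR] = 1 − (1−0.04) × (1−0.12) × (1−0.38) × (1−0.15) = 0.554790
P(Cooling jacket inoperative) [AND] = 0.554790 × 0.30 = 0.166437
P(Chemical batch overheats) [AND] = 0.624465 × 0.166437 = 0.103934
Rounded to 4 decimal places: P(Chemical batch overheats) ≈ 0.1039.

0.1039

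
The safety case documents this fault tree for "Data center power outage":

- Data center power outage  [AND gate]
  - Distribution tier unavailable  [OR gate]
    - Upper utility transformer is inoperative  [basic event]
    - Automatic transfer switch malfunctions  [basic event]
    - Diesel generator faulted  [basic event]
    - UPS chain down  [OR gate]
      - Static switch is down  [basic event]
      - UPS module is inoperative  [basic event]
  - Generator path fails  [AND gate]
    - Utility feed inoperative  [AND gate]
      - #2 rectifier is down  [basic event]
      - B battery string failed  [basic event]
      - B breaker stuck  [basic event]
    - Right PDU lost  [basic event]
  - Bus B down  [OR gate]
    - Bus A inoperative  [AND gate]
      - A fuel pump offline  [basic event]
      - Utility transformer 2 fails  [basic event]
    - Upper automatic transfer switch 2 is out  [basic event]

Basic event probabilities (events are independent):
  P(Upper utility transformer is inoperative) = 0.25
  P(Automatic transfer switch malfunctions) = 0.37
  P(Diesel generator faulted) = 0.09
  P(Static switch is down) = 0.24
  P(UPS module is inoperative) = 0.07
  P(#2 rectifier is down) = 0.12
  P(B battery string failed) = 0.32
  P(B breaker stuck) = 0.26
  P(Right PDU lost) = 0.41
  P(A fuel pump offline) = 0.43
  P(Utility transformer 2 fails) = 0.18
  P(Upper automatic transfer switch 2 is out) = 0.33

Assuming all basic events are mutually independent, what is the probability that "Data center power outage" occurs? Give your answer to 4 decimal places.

0.0011

P(UPS chain down) [OR] = 1 − (1−0.24) × (1−0.07) = 0.293200
P(Distribution tier unavailable) [OR] = 1 − (1−0.25) × (1−0.37) × (1−0.09) × (1−0.293200) = 0.696094
P(Utility feed inoperative) [AND] = 0.12 × 0.32 × 0.26 = 0.009984
P(Generator path fails) [AND] = 0.009984 × 0.41 = 0.004093
P(Bus A inoperative) [AND] = 0.43 × 0.18 = 0.077400
P(Bus B down) [OR] = 1 − (1−0.077400) × (1−0.33) = 0.381858
P(Data center power outage) [AND] = 0.696094 × 0.004093 × 0.381858 = 0.001088
Rounded to 4 decimal places: P(Data center power outage) ≈ 0.0011.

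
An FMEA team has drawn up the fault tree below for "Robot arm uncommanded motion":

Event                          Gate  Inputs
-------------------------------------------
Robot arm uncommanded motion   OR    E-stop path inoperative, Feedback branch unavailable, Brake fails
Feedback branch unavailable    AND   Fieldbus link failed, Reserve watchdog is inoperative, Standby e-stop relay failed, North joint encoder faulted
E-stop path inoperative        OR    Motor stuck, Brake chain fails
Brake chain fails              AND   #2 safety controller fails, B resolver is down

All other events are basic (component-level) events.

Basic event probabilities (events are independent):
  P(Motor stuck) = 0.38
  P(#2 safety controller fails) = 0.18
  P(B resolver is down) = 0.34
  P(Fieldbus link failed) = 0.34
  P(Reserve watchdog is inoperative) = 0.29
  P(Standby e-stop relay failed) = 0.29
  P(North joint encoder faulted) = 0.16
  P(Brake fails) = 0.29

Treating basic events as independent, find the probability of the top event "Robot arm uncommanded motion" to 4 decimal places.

P(Brake chain fails) [AND] = 0.18 × 0.34 = 0.061200
P(E-stop path inoperative) [OR] = 1 − (1−0.38) × (1−0.061200) = 0.417944
P(Feedback branch unavailable) [AND] = 0.34 × 0.29 × 0.29 × 0.16 = 0.004575
P(Robot arm uncommanded motion) [OR] = 1 − (1−0.417944) × (1−0.004575) × (1−0.29) = 0.588631
Rounded to 4 decimal places: P(Robot arm uncommanded motion) ≈ 0.5886.

0.5886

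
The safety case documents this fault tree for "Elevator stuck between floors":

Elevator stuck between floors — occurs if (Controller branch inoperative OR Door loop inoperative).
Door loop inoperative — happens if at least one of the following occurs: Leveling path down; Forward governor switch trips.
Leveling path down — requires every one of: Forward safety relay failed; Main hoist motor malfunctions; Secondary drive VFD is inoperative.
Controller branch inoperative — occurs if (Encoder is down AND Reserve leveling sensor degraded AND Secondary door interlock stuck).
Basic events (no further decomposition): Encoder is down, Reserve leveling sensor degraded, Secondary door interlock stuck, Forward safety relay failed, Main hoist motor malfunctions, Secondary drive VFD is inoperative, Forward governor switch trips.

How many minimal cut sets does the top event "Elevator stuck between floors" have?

Controller branch inoperative [AND]: one cut set from each child combined → 1 × 1 × 1 = 1 cut set(s).
Leveling path down [AND]: one cut set from each child combined → 1 × 1 × 1 = 1 cut set(s).
Door loop inoperative [OR]: union of children's cut sets → 2 cut set(s).
Elevator stuck between floors [OR]: union of children's cut sets → 3 cut set(s).
Minimal cut sets: {Encoder is down, Reserve leveling sensor degraded, Secondary door interlock stuck}; {Forward safety relay failed, Main hoist motor malfunctions, Secondary drive VFD is inoperative}; {Forward governor switch trips}.

3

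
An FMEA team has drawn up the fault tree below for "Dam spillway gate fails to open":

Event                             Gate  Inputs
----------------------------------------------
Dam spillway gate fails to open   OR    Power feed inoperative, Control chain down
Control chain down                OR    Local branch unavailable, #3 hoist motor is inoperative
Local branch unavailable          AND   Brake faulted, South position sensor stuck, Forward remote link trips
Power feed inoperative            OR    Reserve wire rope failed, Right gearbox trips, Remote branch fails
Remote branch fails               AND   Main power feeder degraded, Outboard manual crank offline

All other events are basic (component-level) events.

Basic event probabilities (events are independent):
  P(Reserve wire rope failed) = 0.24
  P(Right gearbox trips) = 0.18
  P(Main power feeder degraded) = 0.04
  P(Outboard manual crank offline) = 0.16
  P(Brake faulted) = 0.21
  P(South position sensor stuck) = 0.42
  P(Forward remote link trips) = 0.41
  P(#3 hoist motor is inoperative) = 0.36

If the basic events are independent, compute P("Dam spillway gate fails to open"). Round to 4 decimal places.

0.6180

P(Remote branch fails) [AND] = 0.04 × 0.16 = 0.006400
P(Power feed inoperative) [OR] = 1 − (1−0.24) × (1−0.18) × (1−0.006400) = 0.380788
P(Local branch unavailable) [AND] = 0.21 × 0.42 × 0.41 = 0.036162
P(Control chain down) [OR] = 1 − (1−0.036162) × (1−0.36) = 0.383144
P(Dam spillway gate fails to open) [OR] = 1 − (1−0.380788) × (1−0.383144) = 0.618035
Rounded to 4 decimal places: P(Dam spillway gate fails to open) ≈ 0.6180.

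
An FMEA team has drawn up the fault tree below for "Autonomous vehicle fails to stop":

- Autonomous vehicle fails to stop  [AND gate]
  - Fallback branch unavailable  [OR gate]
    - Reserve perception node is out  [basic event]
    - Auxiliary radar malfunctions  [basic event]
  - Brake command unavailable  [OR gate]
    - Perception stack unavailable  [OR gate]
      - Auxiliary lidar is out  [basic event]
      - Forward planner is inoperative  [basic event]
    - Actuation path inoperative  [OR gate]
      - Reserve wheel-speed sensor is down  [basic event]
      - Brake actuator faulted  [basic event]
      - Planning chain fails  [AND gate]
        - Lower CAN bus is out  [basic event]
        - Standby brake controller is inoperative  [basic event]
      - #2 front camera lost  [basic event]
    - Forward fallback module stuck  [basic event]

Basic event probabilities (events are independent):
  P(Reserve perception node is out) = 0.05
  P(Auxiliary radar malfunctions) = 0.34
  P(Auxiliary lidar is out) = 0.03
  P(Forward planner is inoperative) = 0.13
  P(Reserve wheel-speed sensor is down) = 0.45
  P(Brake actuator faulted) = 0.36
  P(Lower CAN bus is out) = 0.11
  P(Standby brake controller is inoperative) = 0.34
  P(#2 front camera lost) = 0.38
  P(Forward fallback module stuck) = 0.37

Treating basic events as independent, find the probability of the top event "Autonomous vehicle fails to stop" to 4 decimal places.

0.3313

P(Fallback branch unavailable) [OR] = 1 − (1−0.05) × (1−0.34) = 0.373000
P(Perception stack unavailable) [OR] = 1 − (1−0.03) × (1−0.13) = 0.156100
P(Planning chain fails) [AND] = 0.11 × 0.34 = 0.037400
P(Actuation path inoperative) [OR] = 1 − (1−0.45) × (1−0.36) × (1−0.037400) × (1−0.38) = 0.789922
P(Brake command unavailable) [OR] = 1 − (1−0.156100) × (1−0.789922) × (1−0.37) = 0.888311
P(Autonomous vehicle fails to stop) [AND] = 0.373000 × 0.888311 = 0.331340
Rounded to 4 decimal places: P(Autonomous vehicle fails to stop) ≈ 0.3313.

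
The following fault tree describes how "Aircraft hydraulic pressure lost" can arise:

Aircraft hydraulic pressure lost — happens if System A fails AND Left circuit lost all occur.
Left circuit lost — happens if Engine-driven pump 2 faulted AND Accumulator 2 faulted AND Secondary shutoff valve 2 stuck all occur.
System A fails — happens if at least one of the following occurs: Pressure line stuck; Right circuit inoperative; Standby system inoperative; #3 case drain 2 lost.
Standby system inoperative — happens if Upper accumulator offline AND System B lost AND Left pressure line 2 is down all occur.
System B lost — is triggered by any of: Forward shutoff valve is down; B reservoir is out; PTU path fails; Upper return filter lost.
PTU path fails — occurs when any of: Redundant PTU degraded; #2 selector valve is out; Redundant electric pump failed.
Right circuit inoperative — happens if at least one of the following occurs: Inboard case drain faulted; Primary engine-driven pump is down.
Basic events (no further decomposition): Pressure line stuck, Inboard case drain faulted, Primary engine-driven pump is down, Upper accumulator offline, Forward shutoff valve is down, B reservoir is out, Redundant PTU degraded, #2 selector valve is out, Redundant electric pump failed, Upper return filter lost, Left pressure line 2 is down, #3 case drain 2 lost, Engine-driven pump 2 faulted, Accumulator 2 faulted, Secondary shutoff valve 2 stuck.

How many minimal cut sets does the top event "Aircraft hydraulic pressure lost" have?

Right circuit inoperative [OR]: union of children's cut sets → 2 cut set(s).
PTU path fails [OR]: union of children's cut sets → 3 cut set(s).
System B lost [OR]: union of children's cut sets → 6 cut set(s).
Standby system inoperative [AND]: one cut set from each child combined → 1 × 6 × 1 = 6 cut set(s).
System A fails [OR]: union of children's cut sets → 10 cut set(s).
Left circuit lost [AND]: one cut set from each child combined → 1 × 1 × 1 = 1 cut set(s).
Aircraft hydraulic pressure lost [AND]: one cut set from each child combined → 10 × 1 = 10 cut set(s).
Minimal cut sets: {Accumulator 2 faulted, Engine-driven pump 2 faulted, Pressure line stuck, Secondary shutoff valve 2 stuck}; {Accumulator 2 faulted, Engine-driven pump 2 faulted, Inboard case drain faulted, Secondary shutoff valve 2 stuck}; {Accumulator 2 faulted, Engine-driven pump 2 faulted, Primary engine-driven pump is down, Secondary shutoff valve 2 stuck}; {Accumulator 2 faulted, Engine-driven pump 2 faulted, Forward shutoff valve is down, Left pressure line 2 is down, Secondary shutoff valve 2 stuck, Upper accumulator offline}; {Accumulator 2 faulted, B reservoir is out, Engine-driven pump 2 faulted, Left pressure line 2 is down, Secondary shutoff valve 2 stuck, Upper accumulator offline}; {Accumulator 2 faulted, Engine-driven pump 2 faulted, Left pressure line 2 is down, Redundant PTU degraded, Secondary shutoff valve 2 stuck, Upper accumulator offline}; {#2 selector valve is out, Accumulator 2 faulted, Engine-driven pump 2 faulted, Left pressure line 2 is down, Secondary shutoff valve 2 stuck, Upper accumulator offline}; {Accumulator 2 faulted, Engine-driven pump 2 faulted, Left pressure line 2 is down, Redundant electric pump failed, Secondary shutoff valve 2 stuck, Upper accumulator offline}; {Accumulator 2 faulted, Engine-driven pump 2 faulted, Left pressure line 2 is down, Secondary shutoff valve 2 stuck, Upper accumulator offline, Upper return filter lost}; {#3 case drain 2 lost, Accumulator 2 faulted, Engine-driven pump 2 faulted, Secondary shutoff valve 2 stuck}.

10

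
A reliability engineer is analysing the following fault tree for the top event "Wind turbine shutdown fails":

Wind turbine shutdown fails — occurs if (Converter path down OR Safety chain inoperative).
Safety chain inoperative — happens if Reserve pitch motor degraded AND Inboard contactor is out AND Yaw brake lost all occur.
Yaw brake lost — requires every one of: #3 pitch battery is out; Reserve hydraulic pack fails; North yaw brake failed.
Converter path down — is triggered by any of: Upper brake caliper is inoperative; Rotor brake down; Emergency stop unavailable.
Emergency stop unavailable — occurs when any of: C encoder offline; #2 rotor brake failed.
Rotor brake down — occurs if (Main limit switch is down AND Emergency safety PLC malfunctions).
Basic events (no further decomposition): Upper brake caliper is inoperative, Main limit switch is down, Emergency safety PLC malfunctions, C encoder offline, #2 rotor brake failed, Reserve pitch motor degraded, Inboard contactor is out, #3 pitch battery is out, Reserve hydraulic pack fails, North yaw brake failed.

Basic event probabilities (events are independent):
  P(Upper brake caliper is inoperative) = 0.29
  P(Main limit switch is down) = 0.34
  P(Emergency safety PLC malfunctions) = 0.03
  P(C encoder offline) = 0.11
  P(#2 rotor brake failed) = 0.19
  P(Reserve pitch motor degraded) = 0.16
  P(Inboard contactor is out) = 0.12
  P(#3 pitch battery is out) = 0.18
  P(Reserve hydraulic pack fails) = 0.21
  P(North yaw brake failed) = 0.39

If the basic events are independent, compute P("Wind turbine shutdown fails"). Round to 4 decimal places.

0.4935

P(Rotor brake down) [AND] = 0.34 × 0.03 = 0.010200
P(Emergency stop unavailable) [OR] = 1 − (1−0.11) × (1−0.19) = 0.279100
P(Converter path down) [OR] = 1 − (1−0.29) × (1−0.010200) × (1−0.279100) = 0.493382
P(Yaw brake lost) [AND] = 0.18 × 0.21 × 0.39 = 0.014742
P(Safety chain inoperative) [AND] = 0.16 × 0.12 × 0.014742 = 0.000283
P(Wind turbine shutdown fails) [OR] = 1 − (1−0.493382) × (1−0.000283) = 0.493525
Rounded to 4 decimal places: P(Wind turbine shutdown fails) ≈ 0.4935.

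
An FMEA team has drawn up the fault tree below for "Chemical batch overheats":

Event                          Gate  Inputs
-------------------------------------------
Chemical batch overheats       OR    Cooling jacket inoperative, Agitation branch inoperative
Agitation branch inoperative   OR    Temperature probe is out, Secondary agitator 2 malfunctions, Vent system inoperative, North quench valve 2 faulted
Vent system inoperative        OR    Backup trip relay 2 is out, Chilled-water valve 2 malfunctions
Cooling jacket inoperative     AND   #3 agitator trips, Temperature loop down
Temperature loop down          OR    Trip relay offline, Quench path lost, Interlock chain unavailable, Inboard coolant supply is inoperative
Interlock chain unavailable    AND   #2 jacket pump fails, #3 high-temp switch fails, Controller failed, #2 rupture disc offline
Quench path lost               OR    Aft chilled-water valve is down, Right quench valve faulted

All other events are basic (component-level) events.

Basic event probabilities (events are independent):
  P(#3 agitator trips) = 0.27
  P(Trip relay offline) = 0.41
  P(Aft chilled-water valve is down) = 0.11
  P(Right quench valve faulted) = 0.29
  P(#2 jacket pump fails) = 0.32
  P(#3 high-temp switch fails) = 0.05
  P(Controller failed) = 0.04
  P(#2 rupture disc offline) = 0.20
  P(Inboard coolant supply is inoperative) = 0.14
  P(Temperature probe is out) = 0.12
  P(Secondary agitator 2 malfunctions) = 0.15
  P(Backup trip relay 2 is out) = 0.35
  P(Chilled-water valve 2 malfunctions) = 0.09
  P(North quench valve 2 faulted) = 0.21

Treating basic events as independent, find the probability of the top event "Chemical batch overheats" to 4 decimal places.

0.7146

P(Quench path lost) [OR] = 1 − (1−0.11) × (1−0.29) = 0.368100
P(Interlock chain unavailable) [AND] = 0.32 × 0.05 × 0.04 × 0.20 = 0.000128
P(Temperature loop down) [OR] = 1 − (1−0.41) × (1−0.368100) × (1−0.000128) × (1−0.14) = 0.679415
P(Cooling jacket inoperative) [AND] = 0.27 × 0.679415 = 0.183442
P(Vent system inoperative) [OR] = 1 − (1−0.35) × (1−0.09) = 0.408500
P(Agitation branch inoperative) [OR] = 1 − (1−0.12) × (1−0.15) × (1−0.408500) × (1−0.21) = 0.650471
P(Chemical batch overheats) [OR] = 1 − (1−0.183442) × (1−0.650471) = 0.714589
Rounded to 4 decimal places: P(Chemical batch overheats) ≈ 0.7146.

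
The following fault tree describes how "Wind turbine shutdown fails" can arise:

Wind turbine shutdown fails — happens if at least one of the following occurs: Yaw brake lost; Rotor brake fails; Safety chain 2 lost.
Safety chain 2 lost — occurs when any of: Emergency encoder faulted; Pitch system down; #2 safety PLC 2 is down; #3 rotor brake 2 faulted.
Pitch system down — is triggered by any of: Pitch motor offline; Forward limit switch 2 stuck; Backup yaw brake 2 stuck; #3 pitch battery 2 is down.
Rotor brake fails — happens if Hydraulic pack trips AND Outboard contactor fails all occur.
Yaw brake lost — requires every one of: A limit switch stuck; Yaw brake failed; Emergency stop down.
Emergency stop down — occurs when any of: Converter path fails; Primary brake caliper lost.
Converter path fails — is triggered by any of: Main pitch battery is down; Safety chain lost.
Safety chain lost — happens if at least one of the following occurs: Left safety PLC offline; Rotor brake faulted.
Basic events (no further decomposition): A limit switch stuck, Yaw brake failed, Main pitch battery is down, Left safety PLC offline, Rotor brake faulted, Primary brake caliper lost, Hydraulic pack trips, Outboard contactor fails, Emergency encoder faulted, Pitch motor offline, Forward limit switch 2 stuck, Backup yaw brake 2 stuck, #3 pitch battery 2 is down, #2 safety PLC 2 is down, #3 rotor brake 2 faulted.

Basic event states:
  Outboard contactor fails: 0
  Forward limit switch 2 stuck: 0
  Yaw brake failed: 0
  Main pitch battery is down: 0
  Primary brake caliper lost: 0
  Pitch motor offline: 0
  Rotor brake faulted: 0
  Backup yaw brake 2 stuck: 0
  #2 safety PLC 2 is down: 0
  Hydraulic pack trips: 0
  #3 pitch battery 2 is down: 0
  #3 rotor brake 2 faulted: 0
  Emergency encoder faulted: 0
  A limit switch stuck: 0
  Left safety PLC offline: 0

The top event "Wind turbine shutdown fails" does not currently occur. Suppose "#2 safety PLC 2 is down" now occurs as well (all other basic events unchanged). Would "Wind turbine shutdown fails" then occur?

Counterfactual: set "#2 safety PLC 2 is down" to occurred.
Safety chain lost [OR]: Left safety PLC offline=not, Rotor brake faulted=not → no input occurs → does not occur.
Converter path fails [OR]: Main pitch battery is down=not, Safety chain lost=not → no input occurs → does not occur.
Emergency stop down [OR]: Converter path fails=not, Primary brake caliper lost=not → no input occurs → does not occur.
Yaw brake lost [AND]: A limit switch stuck=not, Yaw brake failed=not, Emergency stop down=not → not all inputs occur → does not occur.
Rotor brake fails [AND]: Hydraulic pack trips=not, Outboard contactor fails=not → not all inputs occur → does not occur.
Pitch system down [OR]: Pitch motor offline=not, Forward limit switch 2 stuck=not, Backup yaw brake 2 stuck=not, #3 pitch battery 2 is down=not → no input occurs → does not occur.
Safety chain 2 lost [OR]: Emergency encoder faulted=not, Pitch system down=not, #2 safety PLC 2 is down=occurs, #3 rotor brake 2 faulted=not → at least one input occurs → occurs.
Wind turbine shutdown fails [OR]: Yaw brake lost=not, Rotor brake fails=not, Safety chain 2 lost=occurs → at least one input occurs → occurs.

Yes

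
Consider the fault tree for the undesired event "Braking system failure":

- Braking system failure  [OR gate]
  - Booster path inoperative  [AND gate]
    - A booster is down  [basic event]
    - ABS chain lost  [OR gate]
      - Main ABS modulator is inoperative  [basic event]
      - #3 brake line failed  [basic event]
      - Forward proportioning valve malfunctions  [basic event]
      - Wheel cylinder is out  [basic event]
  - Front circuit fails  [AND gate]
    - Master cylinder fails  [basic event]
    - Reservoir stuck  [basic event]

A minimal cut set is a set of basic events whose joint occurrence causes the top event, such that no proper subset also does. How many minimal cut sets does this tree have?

ABS chain lost [OR]: union of children's cut sets → 4 cut set(s).
Booster path inoperative [AND]: one cut set from each child combined → 1 × 4 = 4 cut set(s).
Front circuit fails [AND]: one cut set from each child combined → 1 × 1 = 1 cut set(s).
Braking system failure [OR]: union of children's cut sets → 5 cut set(s).
Minimal cut sets: {A booster is down, Main ABS modulator is inoperative}; {#3 brake line failed, A booster is down}; {A booster is down, Forward proportioning valve malfunctions}; {A booster is down, Wheel cylinder is out}; {Master cylinder fails, Reservoir stuck}.

5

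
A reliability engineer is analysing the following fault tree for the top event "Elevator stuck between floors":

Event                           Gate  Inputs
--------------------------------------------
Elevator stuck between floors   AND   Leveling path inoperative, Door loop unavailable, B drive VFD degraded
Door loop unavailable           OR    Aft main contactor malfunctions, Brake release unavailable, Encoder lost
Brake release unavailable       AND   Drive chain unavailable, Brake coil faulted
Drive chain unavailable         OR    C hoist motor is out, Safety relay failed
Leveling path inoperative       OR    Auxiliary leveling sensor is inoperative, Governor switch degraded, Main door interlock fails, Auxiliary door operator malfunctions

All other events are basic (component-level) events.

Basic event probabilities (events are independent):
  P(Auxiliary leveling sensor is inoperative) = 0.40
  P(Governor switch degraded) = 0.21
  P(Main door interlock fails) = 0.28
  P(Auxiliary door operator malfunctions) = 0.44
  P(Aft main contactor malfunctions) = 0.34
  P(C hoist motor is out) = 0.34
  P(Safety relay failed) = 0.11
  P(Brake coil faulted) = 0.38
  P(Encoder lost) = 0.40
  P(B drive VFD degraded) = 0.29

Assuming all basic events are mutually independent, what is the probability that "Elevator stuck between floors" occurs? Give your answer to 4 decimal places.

P(Leveling path inoperative) [OR] = 1 − (1−0.40) × (1−0.21) × (1−0.28) × (1−0.44) = 0.808883
P(Drive chain unavailable) [OR] = 1 − (1−0.34) × (1−0.11) = 0.412600
P(Brake release unavailable) [AND] = 0.412600 × 0.38 = 0.156788
P(Door loop unavailable) [OR] = 1 − (1−0.34) × (1−0.156788) × (1−0.40) = 0.666088
P(Elevator stuck between floors) [AND] = 0.808883 × 0.666088 × 0.29 = 0.156248
Rounded to 4 decimal places: P(Elevator stuck between floors) ≈ 0.1562.

0.1562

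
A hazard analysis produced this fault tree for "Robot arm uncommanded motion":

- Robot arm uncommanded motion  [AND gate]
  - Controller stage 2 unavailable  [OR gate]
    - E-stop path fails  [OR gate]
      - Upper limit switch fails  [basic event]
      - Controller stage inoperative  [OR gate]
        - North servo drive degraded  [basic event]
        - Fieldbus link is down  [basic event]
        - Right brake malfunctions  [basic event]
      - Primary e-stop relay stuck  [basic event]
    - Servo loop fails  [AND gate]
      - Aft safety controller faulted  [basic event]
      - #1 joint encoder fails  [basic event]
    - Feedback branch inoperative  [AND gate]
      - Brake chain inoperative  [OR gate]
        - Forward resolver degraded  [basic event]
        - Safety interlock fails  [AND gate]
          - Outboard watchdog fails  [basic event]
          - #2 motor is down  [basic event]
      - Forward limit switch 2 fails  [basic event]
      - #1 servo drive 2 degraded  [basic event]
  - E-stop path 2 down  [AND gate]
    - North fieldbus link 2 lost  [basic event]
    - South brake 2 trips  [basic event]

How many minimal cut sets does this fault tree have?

8

Controller stage inoperative [OR]: union of children's cut sets → 3 cut set(s).
E-stop path fails [OR]: union of children's cut sets → 5 cut set(s).
Servo loop fails [AND]: one cut set from each child combined → 1 × 1 = 1 cut set(s).
Safety interlock fails [AND]: one cut set from each child combined → 1 × 1 = 1 cut set(s).
Brake chain inoperative [OR]: union of children's cut sets → 2 cut set(s).
Feedback branch inoperative [AND]: one cut set from each child combined → 2 × 1 × 1 = 2 cut set(s).
Controller stage 2 unavailable [OR]: union of children's cut sets → 8 cut set(s).
E-stop path 2 down [AND]: one cut set from each child combined → 1 × 1 = 1 cut set(s).
Robot arm uncommanded motion [AND]: one cut set from each child combined → 8 × 1 = 8 cut set(s).
Minimal cut sets: {North fieldbus link 2 lost, South brake 2 trips, Upper limit switch fails}; {North fieldbus link 2 lost, North servo drive degraded, South brake 2 trips}; {Fieldbus link is down, North fieldbus link 2 lost, South brake 2 trips}; {North fieldbus link 2 lost, Right brake malfunctions, South brake 2 trips}; {North fieldbus link 2 lost, Primary e-stop relay stuck, South brake 2 trips}; {#1 joint encoder fails, Aft safety controller faulted, North fieldbus link 2 lost, South brake 2 trips}; {#1 servo drive 2 degraded, Forward limit switch 2 fails, Forward resolver degraded, North fieldbus link 2 lost, South brake 2 trips}; {#1 servo drive 2 degraded, #2 motor is down, Forward limit switch 2 fails, North fieldbus link 2 lost, Outboard watchdog fails, South brake 2 trips}.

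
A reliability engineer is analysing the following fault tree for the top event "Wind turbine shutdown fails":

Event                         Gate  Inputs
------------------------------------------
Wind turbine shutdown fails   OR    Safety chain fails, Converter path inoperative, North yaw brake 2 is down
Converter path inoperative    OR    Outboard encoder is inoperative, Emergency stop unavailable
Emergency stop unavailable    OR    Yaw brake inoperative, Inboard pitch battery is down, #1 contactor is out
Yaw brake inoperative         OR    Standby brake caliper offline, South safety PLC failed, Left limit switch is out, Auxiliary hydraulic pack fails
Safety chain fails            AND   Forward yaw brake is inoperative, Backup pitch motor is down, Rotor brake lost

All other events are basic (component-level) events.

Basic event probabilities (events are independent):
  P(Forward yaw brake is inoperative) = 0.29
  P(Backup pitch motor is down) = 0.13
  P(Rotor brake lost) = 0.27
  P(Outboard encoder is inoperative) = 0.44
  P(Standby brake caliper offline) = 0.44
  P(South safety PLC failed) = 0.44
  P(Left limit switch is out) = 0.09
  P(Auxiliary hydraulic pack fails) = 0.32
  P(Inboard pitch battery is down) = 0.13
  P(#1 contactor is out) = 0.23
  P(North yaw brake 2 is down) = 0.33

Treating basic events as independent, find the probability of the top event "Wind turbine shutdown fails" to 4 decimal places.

0.9517

P(Safety chain fails) [AND] = 0.29 × 0.13 × 0.27 = 0.010179
P(Yaw brake inoperative) [OR] = 1 − (1−0.44) × (1−0.44) × (1−0.09) × (1−0.32) = 0.805944
P(Emergency stop unavailable) [OR] = 1 − (1−0.805944) × (1−0.13) × (1−0.23) = 0.870002
P(Converter path inoperative) [OR] = 1 − (1−0.44) × (1−0.870002) = 0.927201
P(Wind turbine shutdown fails) [OR] = 1 − (1−0.010179) × (1−0.927201) × (1−0.33) = 0.951721
Rounded to 4 decimal places: P(Wind turbine shutdown fails) ≈ 0.9517.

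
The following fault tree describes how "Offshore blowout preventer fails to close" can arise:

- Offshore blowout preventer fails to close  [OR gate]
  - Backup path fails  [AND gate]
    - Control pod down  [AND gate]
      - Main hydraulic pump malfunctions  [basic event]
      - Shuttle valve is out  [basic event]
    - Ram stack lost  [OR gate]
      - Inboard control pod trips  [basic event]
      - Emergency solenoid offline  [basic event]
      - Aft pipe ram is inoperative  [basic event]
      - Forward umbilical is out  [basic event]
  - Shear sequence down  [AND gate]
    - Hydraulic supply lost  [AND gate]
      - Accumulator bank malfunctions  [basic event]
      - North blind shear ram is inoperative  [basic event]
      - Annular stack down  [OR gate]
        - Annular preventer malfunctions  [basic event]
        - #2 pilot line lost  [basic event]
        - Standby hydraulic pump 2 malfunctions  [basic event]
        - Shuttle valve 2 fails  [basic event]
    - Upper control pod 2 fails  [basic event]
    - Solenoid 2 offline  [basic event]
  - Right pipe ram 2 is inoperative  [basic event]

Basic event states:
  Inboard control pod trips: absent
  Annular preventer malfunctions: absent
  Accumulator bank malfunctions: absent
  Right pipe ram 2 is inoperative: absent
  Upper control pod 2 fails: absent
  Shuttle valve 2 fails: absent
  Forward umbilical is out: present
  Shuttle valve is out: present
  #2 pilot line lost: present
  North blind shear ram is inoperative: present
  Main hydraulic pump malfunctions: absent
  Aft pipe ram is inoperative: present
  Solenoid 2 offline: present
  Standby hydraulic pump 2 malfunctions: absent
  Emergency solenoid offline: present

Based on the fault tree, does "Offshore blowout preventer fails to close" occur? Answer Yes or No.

Control pod down [AND]: Main hydraulic pump malfunctions=not, Shuttle valve is out=occurs → not all inputs occur → does not occur.
Ram stack lost [OR]: Inboard control pod trips=not, Emergency solenoid offline=occurs, Aft pipe ram is inoperative=occurs, Forward umbilical is out=occurs → at least one input occurs → occurs.
Backup path fails [AND]: Control pod down=not, Ram stack lost=occurs → not all inputs occur → does not occur.
Annular stack down [OR]: Annular preventer malfunctions=not, #2 pilot line lost=occurs, Standby hydraulic pump 2 malfunctions=not, Shuttle valve 2 fails=not → at least one input occurs → occurs.
Hydraulic supply lost [AND]: Accumulator bank malfunctions=not, North blind shear ram is inoperative=occurs, Annular stack down=occurs → not all inputs occur → does not occur.
Shear sequence down [AND]: Hydraulic supply lost=not, Upper control pod 2 fails=not, Solenoid 2 offline=occurs → not all inputs occur → does not occur.
Offshore blowout preventer fails to close [OR]: Backup path fails=not, Shear sequence down=not, Right pipe ram 2 is inoperative=not → no input occurs → does not occur.

No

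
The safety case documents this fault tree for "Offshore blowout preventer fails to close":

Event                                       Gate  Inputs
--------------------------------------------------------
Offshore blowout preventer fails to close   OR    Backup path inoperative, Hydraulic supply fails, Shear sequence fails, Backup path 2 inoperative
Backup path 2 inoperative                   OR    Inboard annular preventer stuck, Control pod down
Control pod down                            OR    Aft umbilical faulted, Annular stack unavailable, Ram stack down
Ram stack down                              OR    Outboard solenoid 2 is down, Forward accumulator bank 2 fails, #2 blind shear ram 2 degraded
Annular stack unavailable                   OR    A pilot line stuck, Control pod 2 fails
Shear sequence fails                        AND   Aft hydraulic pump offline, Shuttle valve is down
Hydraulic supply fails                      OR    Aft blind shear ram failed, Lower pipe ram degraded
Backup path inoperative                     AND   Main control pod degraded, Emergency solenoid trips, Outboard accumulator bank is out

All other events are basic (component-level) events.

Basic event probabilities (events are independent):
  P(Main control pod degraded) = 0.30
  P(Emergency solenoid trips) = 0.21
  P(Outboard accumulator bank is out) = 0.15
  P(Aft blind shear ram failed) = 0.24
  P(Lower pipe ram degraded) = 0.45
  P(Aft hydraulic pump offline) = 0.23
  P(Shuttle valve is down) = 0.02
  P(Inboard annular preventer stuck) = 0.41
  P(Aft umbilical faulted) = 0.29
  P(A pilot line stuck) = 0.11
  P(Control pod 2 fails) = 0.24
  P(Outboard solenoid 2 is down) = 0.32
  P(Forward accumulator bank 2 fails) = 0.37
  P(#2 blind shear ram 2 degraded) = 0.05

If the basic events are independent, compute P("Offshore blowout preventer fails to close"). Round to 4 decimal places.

0.9525

P(Backup path inoperative) [AND] = 0.30 × 0.21 × 0.15 = 0.009450
P(Hydraulic supply fails) [OR] = 1 − (1−0.24) × (1−0.45) = 0.582000
P(Shear sequence fails) [AND] = 0.23 × 0.02 = 0.004600
P(Annular stack unavailable) [OR] = 1 − (1−0.11) × (1−0.24) = 0.323600
P(Ram stack down) [OR] = 1 − (1−0.32) × (1−0.37) × (1−0.05) = 0.593020
P(Control pod down) [OR] = 1 − (1−0.29) × (1−0.323600) × (1−0.593020) = 0.804550
P(Backup path 2 inoperative) [OR] = 1 − (1−0.41) × (1−0.804550) = 0.884685
P(Offshore blowout preventer fails to close) [OR] = 1 − (1−0.009450) × (1−0.582000) × (1−0.004600) × (1−0.884685) = 0.952473
Rounded to 4 decimal places: P(Offshore blowout preventer fails to close) ≈ 0.9525.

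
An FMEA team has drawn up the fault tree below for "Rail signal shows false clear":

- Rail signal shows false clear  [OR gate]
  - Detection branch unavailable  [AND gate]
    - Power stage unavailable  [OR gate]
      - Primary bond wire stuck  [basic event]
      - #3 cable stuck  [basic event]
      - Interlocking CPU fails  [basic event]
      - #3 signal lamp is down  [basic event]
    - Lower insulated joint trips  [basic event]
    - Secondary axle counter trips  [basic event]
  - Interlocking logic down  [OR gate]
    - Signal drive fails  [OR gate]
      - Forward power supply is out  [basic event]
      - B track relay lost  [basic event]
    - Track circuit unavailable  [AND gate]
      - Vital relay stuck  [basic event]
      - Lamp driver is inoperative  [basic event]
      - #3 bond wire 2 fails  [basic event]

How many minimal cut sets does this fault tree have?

7

Power stage unavailable [OR]: union of children's cut sets → 4 cut set(s).
Detection branch unavailable [AND]: one cut set from each child combined → 4 × 1 × 1 = 4 cut set(s).
Signal drive fails [OR]: union of children's cut sets → 2 cut set(s).
Track circuit unavailable [AND]: one cut set from each child combined → 1 × 1 × 1 = 1 cut set(s).
Interlocking logic down [OR]: union of children's cut sets → 3 cut set(s).
Rail signal shows false clear [OR]: union of children's cut sets → 7 cut set(s).
Minimal cut sets: {Lower insulated joint trips, Primary bond wire stuck, Secondary axle counter trips}; {#3 cable stuck, Lower insulated joint trips, Secondary axle counter trips}; {Interlocking CPU fails, Lower insulated joint trips, Secondary axle counter trips}; {#3 signal lamp is down, Lower insulated joint trips, Secondary axle counter trips}; {Forward power supply is out}; {B track relay lost}; {#3 bond wire 2 fails, Lamp driver is inoperative, Vital relay stuck}.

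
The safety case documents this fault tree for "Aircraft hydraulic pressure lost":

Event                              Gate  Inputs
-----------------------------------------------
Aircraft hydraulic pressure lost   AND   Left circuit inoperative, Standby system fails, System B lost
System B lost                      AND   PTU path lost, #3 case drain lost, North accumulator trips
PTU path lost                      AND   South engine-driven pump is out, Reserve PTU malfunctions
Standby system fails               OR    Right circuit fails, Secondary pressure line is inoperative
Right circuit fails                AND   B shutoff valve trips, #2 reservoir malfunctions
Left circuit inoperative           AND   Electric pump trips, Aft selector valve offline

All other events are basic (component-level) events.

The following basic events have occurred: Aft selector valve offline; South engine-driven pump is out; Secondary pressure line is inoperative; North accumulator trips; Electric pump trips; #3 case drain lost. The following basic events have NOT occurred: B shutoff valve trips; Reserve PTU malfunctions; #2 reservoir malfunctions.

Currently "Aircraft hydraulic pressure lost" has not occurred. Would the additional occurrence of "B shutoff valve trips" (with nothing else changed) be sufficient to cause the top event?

No

Counterfactual: set "B shutoff valve trips" to occurred.
Left circuit inoperative [AND]: Electric pump trips=occurs, Aft selector valve offline=occurs → all inputs occur → occurs.
Right circuit fails [AND]: B shutoff valve trips=occurs, #2 reservoir malfunctions=not → not all inputs occur → does not occur.
Standby system fails [OR]: Right circuit fails=not, Secondary pressure line is inoperative=occurs → at least one input occurs → occurs.
PTU path lost [AND]: South engine-driven pump is out=occurs, Reserve PTU malfunctions=not → not all inputs occur → does not occur.
System B lost [AND]: PTU path lost=not, #3 case drain lost=occurs, North accumulator trips=occurs → not all inputs occur → does not occur.
Aircraft hydraulic pressure lost [AND]: Left circuit inoperative=occurs, Standby system fails=occurs, System B lost=not → not all inputs occur → does not occur.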